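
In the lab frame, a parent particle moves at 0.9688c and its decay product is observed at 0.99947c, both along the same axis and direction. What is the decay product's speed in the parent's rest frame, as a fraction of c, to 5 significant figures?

u' ≈ 0.96710c

Inverse velocity addition: u' = (u − v)/(1 − uv/c²)
= (0.99947 − 0.9688)/(1 − 0.99947×0.9688) = 0.030670/0.03171346 = 0.96710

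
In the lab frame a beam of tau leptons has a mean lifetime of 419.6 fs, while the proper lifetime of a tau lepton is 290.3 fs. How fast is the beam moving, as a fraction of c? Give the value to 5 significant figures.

γ = Δt/τ₀ = 419.6/290.3 = 1.445401
β = √(1 − 1/γ²) = √(1 − 1/1.445401²) = 0.72204

β ≈ 0.72204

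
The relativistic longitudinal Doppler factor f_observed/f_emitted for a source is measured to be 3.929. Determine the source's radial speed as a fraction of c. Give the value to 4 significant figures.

f_obs/f_src = √((1+β)/(1−β)) = 3.929  ⇒  (1+β)/(1−β) = 15.4370
β = |1 − D²|/(1 + D²) = |1 − 15.4370|/(1 + 15.4370) = 0.8783

β ≈ 0.8783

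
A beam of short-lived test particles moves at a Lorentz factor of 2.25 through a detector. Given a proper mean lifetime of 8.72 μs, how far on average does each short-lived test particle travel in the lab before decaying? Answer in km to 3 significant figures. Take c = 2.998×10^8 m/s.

β = √(1 − 1/γ²) = √(1 − 1/2.25²) = 0.89581
Dilated lifetime: Δt = γτ₀ = 2.25 × 8.72 μs = 19.620 μs
d = vΔt = 0.89581c × 19.620 μs = 2.6856×10^8 m/s × 1.9620×10^-5 s = 5.27 km

d ≈ 5.27 km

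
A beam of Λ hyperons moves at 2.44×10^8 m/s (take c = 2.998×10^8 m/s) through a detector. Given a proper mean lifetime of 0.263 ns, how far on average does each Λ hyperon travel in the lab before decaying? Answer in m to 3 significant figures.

d ≈ 0.110 m

β = v/c = 2.44×10^8 / 2.998×10^8 = 0.81388
γ = 1/√(1 − 0.81388²) = 1.7211
Dilated lifetime: Δt = γτ₀ = 1.7211 × 0.263 ns = 0.45264 ns
d = vΔt = 0.81388c × 0.45264 ns = 2.4400×10^8 m/s × 4.5264×10^-10 s = 0.110 m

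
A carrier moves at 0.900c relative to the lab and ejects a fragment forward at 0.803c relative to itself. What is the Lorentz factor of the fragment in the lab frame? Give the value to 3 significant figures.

γ ≈ 6.63

u_lab = (0.803 + 0.900)/(1 + 0.803×0.900) = 1.703/1.72270 = 0.988564
γ = 1/√(1 − 0.988564²) = 6.63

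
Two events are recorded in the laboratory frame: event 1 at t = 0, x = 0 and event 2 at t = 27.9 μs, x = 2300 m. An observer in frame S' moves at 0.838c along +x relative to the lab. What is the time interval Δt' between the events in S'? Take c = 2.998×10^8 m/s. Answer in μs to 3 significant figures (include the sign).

Δt' ≈ 39.3 μs

γ = 1/√(1 − 0.838²) = 1.8326
Δt' = γ(Δt − vΔx/c²) = 1.8326 × (27.9 μs − 0.838×2300 m / (2.998×10^8 m/s))
= 1.8326 × (21.471 μs) = 39.3 μs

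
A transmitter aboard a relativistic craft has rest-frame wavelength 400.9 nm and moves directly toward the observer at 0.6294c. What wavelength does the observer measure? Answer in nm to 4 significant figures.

λ_obs ≈ 191.2 nm

Relativistic Doppler: λ_obs = λ_src √((1−β)/(1+β))
= 400.9 × √(0.370600/1.62940) = 400.9 × 0.476913 = 191.2 nm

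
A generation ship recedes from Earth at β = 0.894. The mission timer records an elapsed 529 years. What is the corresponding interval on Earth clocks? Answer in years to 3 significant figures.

Δt ≈ 1180 years

γ = 1/√(1 − 0.894²) = 2.2318
Time dilation: Δt = γτ₀ = 2.2318 × 529 years = 1180 years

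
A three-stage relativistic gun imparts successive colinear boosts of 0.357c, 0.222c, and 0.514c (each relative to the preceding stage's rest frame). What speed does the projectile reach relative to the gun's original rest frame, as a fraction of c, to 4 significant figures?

u ≈ 0.8234c

Compose boost 2: (0.222 + 0.357)/(1 + 0.222×0.357) = 0.5790/1.07925 = 0.536482
Compose boost 3: (0.514 + 0.536482)/(1 + 0.514×0.536482) = 1.05048/1.27575 = 0.8234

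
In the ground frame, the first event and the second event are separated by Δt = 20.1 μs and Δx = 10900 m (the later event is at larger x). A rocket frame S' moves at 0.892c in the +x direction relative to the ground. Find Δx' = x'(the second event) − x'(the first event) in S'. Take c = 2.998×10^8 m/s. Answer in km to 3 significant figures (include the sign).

γ = 1/√(1 − 0.892²) = 2.2122
Δx' = γ(Δx − vΔt) = 2.2122 × (10900 m − 0.892×(2.998×10^8 m/s)×20.1×10^-6 s)
= 2.2122 × (5524.8 m) = 12.2 km

Δx' ≈ 12.2 km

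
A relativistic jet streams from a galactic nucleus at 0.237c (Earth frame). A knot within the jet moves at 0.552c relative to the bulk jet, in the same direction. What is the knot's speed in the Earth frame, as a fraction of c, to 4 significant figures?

u ≈ 0.6977c

Relativistic velocity addition: u = (u' + v)/(1 + u'v/c²)
= (0.552 + 0.237)/(1 + 0.552×0.237) = 0.7890/1.13082 = 0.6977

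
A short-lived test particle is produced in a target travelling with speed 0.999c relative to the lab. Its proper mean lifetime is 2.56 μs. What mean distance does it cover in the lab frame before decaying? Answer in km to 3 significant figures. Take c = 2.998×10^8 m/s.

d ≈ 17.1 km

γ = 1/√(1 − 0.999²) = 22.366
Dilated lifetime: Δt = γτ₀ = 22.366 × 2.56 μs = 57.258 μs
d = vΔt = 0.999c × 57.258 μs = 2.9950×10^8 m/s × 5.7258×10^-5 s = 17.1 km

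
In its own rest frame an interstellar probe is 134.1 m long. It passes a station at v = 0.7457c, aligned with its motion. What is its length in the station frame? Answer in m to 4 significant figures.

γ = 1/√(1 − 0.7457²) = 1.50087
Length contraction: L = L₀/γ = 134.1/1.50087 = 89.35 m

L ≈ 89.35 m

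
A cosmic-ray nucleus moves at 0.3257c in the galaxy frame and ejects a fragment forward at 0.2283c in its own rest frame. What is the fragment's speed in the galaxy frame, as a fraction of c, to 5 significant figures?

u ≈ 0.51566c

Compose boost 2: (0.2283 + 0.3257)/(1 + 0.2283×0.3257) = 0.55400/1.074357 = 0.51566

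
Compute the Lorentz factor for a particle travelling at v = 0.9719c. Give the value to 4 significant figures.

γ = 1/√(1 − β²) = 1/√(1 − 0.9719²) = 1/√(0.0554104) = 4.248

γ ≈ 4.248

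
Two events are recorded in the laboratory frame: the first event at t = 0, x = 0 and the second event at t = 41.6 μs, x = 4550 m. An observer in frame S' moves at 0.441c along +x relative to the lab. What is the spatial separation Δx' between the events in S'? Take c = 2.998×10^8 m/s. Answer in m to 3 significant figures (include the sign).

Δx' ≈ -1060 m

γ = 1/√(1 − 0.441²) = 1.1142
Δx' = γ(Δx − vΔt) = 1.1142 × (4550 m − 0.441×(2.998×10^8 m/s)×41.6×10^-6 s)
= 1.1142 × (-950.01 m) = -1060 m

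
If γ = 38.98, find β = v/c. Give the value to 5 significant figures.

β = √(1 − 1/γ²) = √(1 − 1/38.98²) = √(0.9993419) = 0.99967

β ≈ 0.99967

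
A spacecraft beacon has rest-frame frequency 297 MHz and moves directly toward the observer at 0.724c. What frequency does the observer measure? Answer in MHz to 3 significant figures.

f_obs ≈ 742 MHz

Relativistic Doppler: f_obs = f_src √((1+β)/(1−β))
= 297 × √(1.7240/0.27600) = 297 × 2.4993 = 742 MHz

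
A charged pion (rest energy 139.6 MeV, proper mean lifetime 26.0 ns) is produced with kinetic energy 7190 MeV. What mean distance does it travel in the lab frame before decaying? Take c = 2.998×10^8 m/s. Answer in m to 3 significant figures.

d ≈ 409 m

γ = 1 + K/(m₀c²) = 1 + 7190/139.6 = 52.504
β = √(1 − 1/γ²) = 0.99982
Dilated lifetime: γτ₀ = 52.504 × 26.0 ns = 1365.1 ns
d = βc·γτ₀ = 0.99982 × (2.998×10^8 m/s) × 1.3651×10^-6 s = 409 m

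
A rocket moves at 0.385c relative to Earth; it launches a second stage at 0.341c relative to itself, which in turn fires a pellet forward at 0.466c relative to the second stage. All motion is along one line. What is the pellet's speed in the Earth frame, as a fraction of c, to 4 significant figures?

Compose boost 2: (0.341 + 0.385)/(1 + 0.341×0.385) = 0.7260/1.13129 = 0.641748
Compose boost 3: (0.466 + 0.641748)/(1 + 0.466×0.641748) = 1.10775/1.29905 = 0.8527

u ≈ 0.8527c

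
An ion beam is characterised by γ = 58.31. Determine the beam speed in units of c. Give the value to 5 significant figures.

β = √(1 − 1/γ²) = √(1 − 1/58.31²) = √(0.9997059) = 0.99985

β ≈ 0.99985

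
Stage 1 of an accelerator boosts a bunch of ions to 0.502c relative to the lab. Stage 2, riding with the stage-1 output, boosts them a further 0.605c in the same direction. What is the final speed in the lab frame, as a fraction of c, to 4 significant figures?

u ≈ 0.8491c

Compose boost 2: (0.605 + 0.502)/(1 + 0.605×0.502) = 1.107/1.30371 = 0.8491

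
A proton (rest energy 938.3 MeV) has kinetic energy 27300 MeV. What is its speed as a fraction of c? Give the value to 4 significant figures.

γ = 1 + K/(m₀c²) = 1 + 27300/938.3 = 30.0952
β = √(1 − 1/γ²) = 0.9994

β ≈ 0.9994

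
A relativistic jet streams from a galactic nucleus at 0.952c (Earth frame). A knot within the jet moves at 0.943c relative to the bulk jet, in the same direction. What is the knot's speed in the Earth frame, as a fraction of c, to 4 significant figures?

Relativistic velocity addition: u = (u' + v)/(1 + u'v/c²)
= (0.943 + 0.952)/(1 + 0.943×0.952) = 1.895/1.89774 = 0.9986

u ≈ 0.9986c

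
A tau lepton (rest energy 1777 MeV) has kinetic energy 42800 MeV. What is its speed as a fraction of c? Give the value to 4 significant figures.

β ≈ 0.9992

γ = 1 + K/(m₀c²) = 1 + 42800/1777 = 25.0855
β = √(1 − 1/γ²) = 0.9992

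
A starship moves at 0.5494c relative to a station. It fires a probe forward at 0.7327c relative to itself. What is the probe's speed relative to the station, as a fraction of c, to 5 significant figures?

Relativistic velocity addition: u = (u' + v)/(1 + u'v/c²)
= (0.7327 + 0.5494)/(1 + 0.7327×0.5494) = 1.2821/1.402545 = 0.91412

u ≈ 0.91412c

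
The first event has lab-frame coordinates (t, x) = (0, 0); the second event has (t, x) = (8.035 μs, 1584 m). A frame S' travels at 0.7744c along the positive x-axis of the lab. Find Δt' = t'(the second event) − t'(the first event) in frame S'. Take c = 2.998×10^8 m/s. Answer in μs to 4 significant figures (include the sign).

γ = 1/√(1 − 0.7744²) = 1.58054
Δt' = γ(Δt − vΔx/c²) = 1.58054 × (8.035 μs − 0.7744×1584 m / (2.998×10^8 m/s))
= 1.58054 × (3.94344 μs) = 6.233 μs

Δt' ≈ 6.233 μs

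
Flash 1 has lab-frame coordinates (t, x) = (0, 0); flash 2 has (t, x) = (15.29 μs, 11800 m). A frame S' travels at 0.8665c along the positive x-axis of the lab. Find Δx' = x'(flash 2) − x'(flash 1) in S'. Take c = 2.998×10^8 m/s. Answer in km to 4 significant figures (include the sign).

γ = 1/√(1 − 0.8665²) = 2.00330
Δx' = γ(Δx − vΔt) = 2.00330 × (11800 m − 0.8665×(2.998×10^8 m/s)×15.29×10^-6 s)
= 2.00330 × (7828.01 m) = 15.68 km

Δx' ≈ 15.68 km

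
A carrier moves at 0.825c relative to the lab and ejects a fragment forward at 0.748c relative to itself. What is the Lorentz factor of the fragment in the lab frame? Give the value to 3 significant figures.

u_lab = (0.748 + 0.825)/(1 + 0.748×0.825) = 1.573/1.61710 = 0.972729
γ = 1/√(1 − 0.972729²) = 4.31

γ ≈ 4.31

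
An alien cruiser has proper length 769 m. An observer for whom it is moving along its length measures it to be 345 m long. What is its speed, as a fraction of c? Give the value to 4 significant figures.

β ≈ 0.8937

γ = L₀/L = 769/345 = 2.22899
β = √(1 − 1/γ²) = 0.8937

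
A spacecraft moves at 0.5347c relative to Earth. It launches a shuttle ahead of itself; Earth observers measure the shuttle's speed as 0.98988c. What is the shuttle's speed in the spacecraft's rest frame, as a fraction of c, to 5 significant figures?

u' ≈ 0.96700c

Inverse velocity addition: u' = (u − v)/(1 − uv/c²)
= (0.98988 − 0.5347)/(1 − 0.98988×0.5347) = 0.45518/0.4707112 = 0.96700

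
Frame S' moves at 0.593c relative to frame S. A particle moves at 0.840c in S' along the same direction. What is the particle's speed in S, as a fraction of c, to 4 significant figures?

Relativistic velocity addition: u = (u' + v)/(1 + u'v/c²)
= (0.840 + 0.593)/(1 + 0.840×0.593) = 1.433/1.49812 = 0.9565

u ≈ 0.9565c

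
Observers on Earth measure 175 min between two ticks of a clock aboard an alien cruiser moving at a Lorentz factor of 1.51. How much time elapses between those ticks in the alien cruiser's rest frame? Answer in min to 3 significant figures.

γ = 1.51 (given)
Proper time: τ₀ = Δt/γ = 175/1.51 = 116 min

τ₀ ≈ 116 min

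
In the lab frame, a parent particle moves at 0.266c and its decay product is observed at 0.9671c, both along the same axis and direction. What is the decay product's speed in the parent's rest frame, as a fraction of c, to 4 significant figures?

u' ≈ 0.9439c

Inverse velocity addition: u' = (u − v)/(1 − uv/c²)
= (0.9671 − 0.266)/(1 − 0.9671×0.266) = 0.7011/0.742751 = 0.9439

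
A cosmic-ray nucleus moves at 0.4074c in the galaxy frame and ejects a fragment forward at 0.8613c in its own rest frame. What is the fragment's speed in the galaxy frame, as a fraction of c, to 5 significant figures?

Compose boost 2: (0.8613 + 0.4074)/(1 + 0.8613×0.4074) = 1.2687/1.350894 = 0.93916

u ≈ 0.93916c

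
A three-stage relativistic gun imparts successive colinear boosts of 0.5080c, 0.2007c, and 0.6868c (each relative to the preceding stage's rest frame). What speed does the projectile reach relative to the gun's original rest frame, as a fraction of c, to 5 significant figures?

u ≈ 0.92247c

Compose boost 2: (0.2007 + 0.5080)/(1 + 0.2007×0.5080) = 0.70870/1.101956 = 0.6431294
Compose boost 3: (0.6868 + 0.6431294)/(1 + 0.6868×0.6431294) = 1.329929/1.441701 = 0.92247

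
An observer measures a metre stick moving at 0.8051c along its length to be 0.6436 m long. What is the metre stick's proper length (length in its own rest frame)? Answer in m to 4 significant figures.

γ = 1/√(1 − 0.8051²) = 1.68595
L₀ = γL = 1.68595 × 0.6436 = 1.085 m

L₀ ≈ 1.085 m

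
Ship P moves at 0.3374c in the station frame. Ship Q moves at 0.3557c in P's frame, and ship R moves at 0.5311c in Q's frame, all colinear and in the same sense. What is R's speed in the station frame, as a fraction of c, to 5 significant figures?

Compose boost 2: (0.3557 + 0.3374)/(1 + 0.3557×0.3374) = 0.69310/1.120013 = 0.6188320
Compose boost 3: (0.5311 + 0.6188320)/(1 + 0.5311×0.6188320) = 1.149932/1.328662 = 0.86548

u ≈ 0.86548c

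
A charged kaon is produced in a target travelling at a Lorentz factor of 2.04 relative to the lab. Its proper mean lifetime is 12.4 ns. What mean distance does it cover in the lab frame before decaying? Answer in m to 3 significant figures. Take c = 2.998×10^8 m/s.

β = √(1 − 1/γ²) = √(1 − 1/2.04²) = 0.87161
Dilated lifetime: Δt = γτ₀ = 2.04 × 12.4 ns = 25.296 ns
d = vΔt = 0.87161c × 25.296 ns = 2.6131×10^8 m/s × 2.5296×10^-8 s = 6.61 m

d ≈ 6.61 m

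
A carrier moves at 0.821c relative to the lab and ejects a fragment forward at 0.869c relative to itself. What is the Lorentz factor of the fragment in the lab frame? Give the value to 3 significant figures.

u_lab = (0.869 + 0.821)/(1 + 0.869×0.821) = 1.690/1.71345 = 0.986315
γ = 1/√(1 − 0.986315²) = 6.07

γ ≈ 6.07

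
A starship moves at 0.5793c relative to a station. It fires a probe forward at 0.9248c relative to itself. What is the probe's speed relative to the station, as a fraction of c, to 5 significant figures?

u ≈ 0.97940c

Relativistic velocity addition: u = (u' + v)/(1 + u'v/c²)
= (0.9248 + 0.5793)/(1 + 0.9248×0.5793) = 1.5041/1.535737 = 0.97940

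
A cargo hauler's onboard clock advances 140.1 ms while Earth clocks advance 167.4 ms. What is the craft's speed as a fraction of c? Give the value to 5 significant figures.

γ = Δt/τ₀ = 167.4/140.1 = 1.194861
β = √(1 − 1/γ²) = √(1 − 1/1.194861²) = 0.54733

β ≈ 0.54733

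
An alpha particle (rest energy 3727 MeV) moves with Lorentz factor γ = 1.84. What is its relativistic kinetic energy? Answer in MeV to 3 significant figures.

γ = 1.84 (given)
K = (γ − 1)m₀c² = (1.84 − 1) × 3727 MeV = 0.84000 × 3727 MeV = 3130 MeV

K ≈ 3130 MeV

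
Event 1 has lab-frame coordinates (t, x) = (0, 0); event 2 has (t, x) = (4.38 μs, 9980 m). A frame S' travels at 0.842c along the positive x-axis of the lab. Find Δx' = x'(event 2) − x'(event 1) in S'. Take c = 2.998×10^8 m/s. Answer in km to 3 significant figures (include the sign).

Δx' ≈ 16.4 km

γ = 1/√(1 − 0.842²) = 1.8536
Δx' = γ(Δx − vΔt) = 1.8536 × (9980 m − 0.842×(2.998×10^8 m/s)×4.38×10^-6 s)
= 1.8536 × (8874.3 m) = 16.4 km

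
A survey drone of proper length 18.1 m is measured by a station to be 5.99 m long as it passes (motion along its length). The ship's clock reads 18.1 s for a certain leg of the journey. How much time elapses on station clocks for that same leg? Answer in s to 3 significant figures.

Δt ≈ 54.7 s

Length contraction ⇒ γ = L₀/L = 18.1/5.99 = 3.0217
Time dilation: Δt = γτ₀ = 3.0217 × 18.1 s = 54.7 s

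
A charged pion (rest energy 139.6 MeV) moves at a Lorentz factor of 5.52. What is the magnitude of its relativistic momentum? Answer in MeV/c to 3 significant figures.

p ≈ 758 MeV/c

β = √(1 − 1/γ²) = √(1 − 1/5.52²) = 0.98345
p = γβm₀c = 5.52 × 0.98345 × 139.6 MeV/c = 758 MeV/c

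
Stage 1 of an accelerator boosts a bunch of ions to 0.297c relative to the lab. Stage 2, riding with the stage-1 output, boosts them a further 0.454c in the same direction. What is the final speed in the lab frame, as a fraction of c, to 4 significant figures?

u ≈ 0.6618c

Compose boost 2: (0.454 + 0.297)/(1 + 0.454×0.297) = 0.7510/1.13484 = 0.6618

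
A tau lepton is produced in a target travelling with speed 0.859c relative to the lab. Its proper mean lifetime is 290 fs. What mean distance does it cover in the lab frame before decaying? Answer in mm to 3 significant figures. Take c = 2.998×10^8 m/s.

γ = 1/√(1 − 0.859²) = 1.9532
Dilated lifetime: Δt = γτ₀ = 1.9532 × 290 fs = 566.43 fs
d = vΔt = 0.859c × 566.43 fs = 2.5753×10^8 m/s × 5.6643×10^-13 s = 0.146 mm

d ≈ 0.146 mm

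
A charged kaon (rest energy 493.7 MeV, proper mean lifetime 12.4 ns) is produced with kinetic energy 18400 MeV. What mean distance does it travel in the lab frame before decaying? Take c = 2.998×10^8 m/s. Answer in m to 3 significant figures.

d ≈ 142 m

γ = 1 + K/(m₀c²) = 1 + 18400/493.7 = 38.270
β = √(1 − 1/γ²) = 0.99966
Dilated lifetime: γτ₀ = 38.270 × 12.4 ns = 474.54 ns
d = βc·γτ₀ = 0.99966 × (2.998×10^8 m/s) × 4.7454×10^-7 s = 142 m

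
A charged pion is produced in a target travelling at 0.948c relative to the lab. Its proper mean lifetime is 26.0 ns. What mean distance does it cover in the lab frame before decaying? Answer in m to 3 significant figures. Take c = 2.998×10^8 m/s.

d ≈ 23.2 m

γ = 1/√(1 − 0.948²) = 3.1420
Dilated lifetime: Δt = γτ₀ = 3.1420 × 26.0 ns = 81.692 ns
d = vΔt = 0.948c × 81.692 ns = 2.8421×10^8 m/s × 8.1692×10^-8 s = 23.2 m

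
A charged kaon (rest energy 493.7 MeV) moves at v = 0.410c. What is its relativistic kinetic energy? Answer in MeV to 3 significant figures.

γ = 1/√(1 − 0.410²) = 1.0964
K = (γ − 1)m₀c² = (1.0964 − 1) × 493.7 MeV = 0.096388 × 493.7 MeV = 47.6 MeV

K ≈ 47.6 MeV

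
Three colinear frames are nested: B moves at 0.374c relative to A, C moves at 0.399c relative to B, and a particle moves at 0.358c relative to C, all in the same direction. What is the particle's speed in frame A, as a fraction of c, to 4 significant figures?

Compose boost 2: (0.399 + 0.374)/(1 + 0.399×0.374) = 0.7730/1.14923 = 0.672627
Compose boost 3: (0.358 + 0.672627)/(1 + 0.358×0.672627) = 1.03063/1.24080 = 0.8306

u ≈ 0.8306c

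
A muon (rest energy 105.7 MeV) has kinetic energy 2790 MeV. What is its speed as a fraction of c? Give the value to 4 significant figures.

γ = 1 + K/(m₀c²) = 1 + 2790/105.7 = 27.3955
β = √(1 − 1/γ²) = 0.9993

β ≈ 0.9993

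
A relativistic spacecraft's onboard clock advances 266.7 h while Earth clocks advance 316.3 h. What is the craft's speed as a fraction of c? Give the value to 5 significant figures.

γ = Δt/τ₀ = 316.3/266.7 = 1.185977
β = √(1 − 1/γ²) = √(1 − 1/1.185977²) = 0.53762

β ≈ 0.53762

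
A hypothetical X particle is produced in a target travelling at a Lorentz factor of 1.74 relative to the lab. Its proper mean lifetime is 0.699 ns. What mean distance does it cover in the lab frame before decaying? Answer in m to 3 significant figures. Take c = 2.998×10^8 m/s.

β = √(1 − 1/γ²) = √(1 − 1/1.74²) = 0.81836
Dilated lifetime: Δt = γτ₀ = 1.74 × 0.699 ns = 1.2163 ns
d = vΔt = 0.81836c × 1.2163 ns = 2.4534×10^8 m/s × 1.2163×10^-9 s = 0.298 m

d ≈ 0.298 m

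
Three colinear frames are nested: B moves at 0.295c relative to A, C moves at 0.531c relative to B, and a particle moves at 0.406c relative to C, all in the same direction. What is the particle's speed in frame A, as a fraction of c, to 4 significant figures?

Compose boost 2: (0.531 + 0.295)/(1 + 0.531×0.295) = 0.8260/1.15664 = 0.714134
Compose boost 3: (0.406 + 0.714134)/(1 + 0.406×0.714134) = 1.12013/1.28994 = 0.8684

u ≈ 0.8684c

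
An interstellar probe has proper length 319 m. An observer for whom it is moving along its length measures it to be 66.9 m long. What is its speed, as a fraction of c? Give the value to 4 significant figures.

γ = L₀/L = 319/66.9 = 4.76831
β = √(1 − 1/γ²) = 0.9778

β ≈ 0.9778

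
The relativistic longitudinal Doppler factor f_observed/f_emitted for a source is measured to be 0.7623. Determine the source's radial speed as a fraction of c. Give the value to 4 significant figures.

f_obs/f_src = √((1−β)/(1+β)) = 0.7623  ⇒  (1−β)/(1+β) = 0.581101
β = |1 − D²|/(1 + D²) = |1 − 0.581101|/(1 + 0.581101) = 0.2649

β ≈ 0.2649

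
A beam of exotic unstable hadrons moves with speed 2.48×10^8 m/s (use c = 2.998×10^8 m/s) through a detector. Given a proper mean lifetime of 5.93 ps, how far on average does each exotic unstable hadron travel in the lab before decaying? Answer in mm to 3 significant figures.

β = v/c = 2.48×10^8 / 2.998×10^8 = 0.82722
γ = 1/√(1 − 0.82722²) = 1.7797
Dilated lifetime: Δt = γτ₀ = 1.7797 × 5.93 ps = 10.554 ps
d = vΔt = 0.82722c × 10.554 ps = 2.4800×10^8 m/s × 1.0554×10^-11 s = 2.62 mm

d ≈ 2.62 mm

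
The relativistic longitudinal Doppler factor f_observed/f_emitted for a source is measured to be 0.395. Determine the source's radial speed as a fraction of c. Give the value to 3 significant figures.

β ≈ 0.730

f_obs/f_src = √((1−β)/(1+β)) = 0.395  ⇒  (1−β)/(1+β) = 0.15603
β = |1 − D²|/(1 + D²) = |1 − 0.15603|/(1 + 0.15603) = 0.730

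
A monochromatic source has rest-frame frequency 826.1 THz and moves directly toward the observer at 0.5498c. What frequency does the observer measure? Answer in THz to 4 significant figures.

f_obs ≈ 1533 THz

Relativistic Doppler: f_obs = f_src √((1+β)/(1−β))
= 826.1 × √(1.54980/0.450200) = 826.1 × 1.85539 = 1533 THz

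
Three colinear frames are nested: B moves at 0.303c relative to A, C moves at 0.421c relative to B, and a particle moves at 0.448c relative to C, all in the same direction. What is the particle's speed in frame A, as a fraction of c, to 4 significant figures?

Compose boost 2: (0.421 + 0.303)/(1 + 0.421×0.303) = 0.7240/1.12756 = 0.642093
Compose boost 3: (0.448 + 0.642093)/(1 + 0.448×0.642093) = 1.09009/1.28766 = 0.8466

u ≈ 0.8466c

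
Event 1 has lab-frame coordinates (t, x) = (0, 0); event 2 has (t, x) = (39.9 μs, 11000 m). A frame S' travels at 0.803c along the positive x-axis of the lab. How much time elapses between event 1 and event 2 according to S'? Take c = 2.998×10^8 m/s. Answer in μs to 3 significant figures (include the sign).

Δt' ≈ 17.5 μs

γ = 1/√(1 − 0.803²) = 1.6779
Δt' = γ(Δt − vΔx/c²) = 1.6779 × (39.9 μs − 0.803×11000 m / (2.998×10^8 m/s))
= 1.6779 × (10.437 μs) = 17.5 μs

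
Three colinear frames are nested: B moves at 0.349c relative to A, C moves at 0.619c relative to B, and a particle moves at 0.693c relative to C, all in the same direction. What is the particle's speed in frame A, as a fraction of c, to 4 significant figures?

Compose boost 2: (0.619 + 0.349)/(1 + 0.619×0.349) = 0.9680/1.21603 = 0.796032
Compose boost 3: (0.693 + 0.796032)/(1 + 0.693×0.796032) = 1.48903/1.55165 = 0.9596

u ≈ 0.9596c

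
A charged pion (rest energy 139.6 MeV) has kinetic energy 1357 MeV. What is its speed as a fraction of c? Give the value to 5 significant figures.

γ = 1 + K/(m₀c²) = 1 + 1357/139.6 = 10.72063
β = √(1 − 1/γ²) = 0.99564

β ≈ 0.99564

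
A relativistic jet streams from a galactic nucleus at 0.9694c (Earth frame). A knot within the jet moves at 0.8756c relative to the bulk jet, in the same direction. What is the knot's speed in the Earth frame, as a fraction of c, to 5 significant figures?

Relativistic velocity addition: u = (u' + v)/(1 + u'v/c²)
= (0.8756 + 0.9694)/(1 + 0.8756×0.9694) = 1.8450/1.848807 = 0.99794

u ≈ 0.99794c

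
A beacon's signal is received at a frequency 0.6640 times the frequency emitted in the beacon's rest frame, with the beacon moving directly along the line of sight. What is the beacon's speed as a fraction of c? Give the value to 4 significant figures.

f_obs/f_src = √((1−β)/(1+β)) = 0.6640  ⇒  (1−β)/(1+β) = 0.440896
β = |1 − D²|/(1 + D²) = |1 − 0.440896|/(1 + 0.440896) = 0.3880

β ≈ 0.3880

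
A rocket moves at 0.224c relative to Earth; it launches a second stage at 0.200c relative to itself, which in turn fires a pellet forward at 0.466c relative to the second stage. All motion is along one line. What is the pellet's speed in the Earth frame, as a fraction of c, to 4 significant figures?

Compose boost 2: (0.200 + 0.224)/(1 + 0.200×0.224) = 0.4240/1.04480 = 0.405819
Compose boost 3: (0.466 + 0.405819)/(1 + 0.466×0.405819) = 0.871819/1.18911 = 0.7332

u ≈ 0.7332c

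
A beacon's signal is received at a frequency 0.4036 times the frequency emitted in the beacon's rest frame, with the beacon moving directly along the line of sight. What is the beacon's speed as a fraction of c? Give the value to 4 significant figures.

f_obs/f_src = √((1−β)/(1+β)) = 0.4036  ⇒  (1−β)/(1+β) = 0.162893
β = |1 − D²|/(1 + D²) = |1 − 0.162893|/(1 + 0.162893) = 0.7198

β ≈ 0.7198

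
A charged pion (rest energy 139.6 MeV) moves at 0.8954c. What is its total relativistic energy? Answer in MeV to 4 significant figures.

γ = 1/√(1 − 0.8954²) = 2.24587
E = γm₀c² = 2.24587 × 139.6 MeV = 313.5 MeV

E ≈ 313.5 MeV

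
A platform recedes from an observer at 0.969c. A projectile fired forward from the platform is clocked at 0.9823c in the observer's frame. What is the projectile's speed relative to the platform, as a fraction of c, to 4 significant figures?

u' ≈ 0.2762c

Inverse velocity addition: u' = (u − v)/(1 − uv/c²)
= (0.9823 − 0.969)/(1 − 0.9823×0.969) = 0.01330/0.0481513 = 0.2762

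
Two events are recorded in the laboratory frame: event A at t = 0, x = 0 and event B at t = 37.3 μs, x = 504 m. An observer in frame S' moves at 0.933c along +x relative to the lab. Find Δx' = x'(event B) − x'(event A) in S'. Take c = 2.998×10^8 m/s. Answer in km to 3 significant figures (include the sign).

γ = 1/√(1 − 0.933²) = 2.7787
Δx' = γ(Δx − vΔt) = 2.7787 × (504 m − 0.933×(2.998×10^8 m/s)×37.3×10^-6 s)
= 2.7787 × (-9929.3 m) = -27.6 km

Δx' ≈ -27.6 km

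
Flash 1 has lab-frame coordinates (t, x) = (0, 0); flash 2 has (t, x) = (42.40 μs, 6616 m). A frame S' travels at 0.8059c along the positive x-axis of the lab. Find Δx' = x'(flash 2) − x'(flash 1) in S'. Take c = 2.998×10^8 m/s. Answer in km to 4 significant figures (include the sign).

γ = 1/√(1 − 0.8059²) = 1.68904
Δx' = γ(Δx − vΔt) = 1.68904 × (6616 m − 0.8059×(2.998×10^8 m/s)×42.40×10^-6 s)
= 1.68904 × (-3628.21 m) = -6.128 km

Δx' ≈ -6.128 km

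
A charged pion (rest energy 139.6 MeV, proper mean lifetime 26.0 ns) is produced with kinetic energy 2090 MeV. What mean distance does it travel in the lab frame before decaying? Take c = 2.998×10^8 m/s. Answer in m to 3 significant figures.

γ = 1 + K/(m₀c²) = 1 + 2090/139.6 = 15.971
β = √(1 − 1/γ²) = 0.99804
Dilated lifetime: γτ₀ = 15.971 × 26.0 ns = 415.26 ns
d = βc·γτ₀ = 0.99804 × (2.998×10^8 m/s) × 4.1526×10^-7 s = 124 m

d ≈ 124 m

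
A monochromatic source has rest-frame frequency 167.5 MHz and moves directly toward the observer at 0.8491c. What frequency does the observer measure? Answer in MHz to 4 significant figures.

Relativistic Doppler: f_obs = f_src √((1+β)/(1−β))
= 167.5 × √(1.84910/0.150900) = 167.5 × 3.50054 = 586.3 MHz

f_obs ≈ 586.3 MHz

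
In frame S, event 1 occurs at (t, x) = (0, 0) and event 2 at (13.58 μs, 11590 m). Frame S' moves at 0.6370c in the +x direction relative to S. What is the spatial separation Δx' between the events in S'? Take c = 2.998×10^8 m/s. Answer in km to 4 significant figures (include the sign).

Δx' ≈ 11.67 km

γ = 1/√(1 − 0.6370²) = 1.29725
Δx' = γ(Δx − vΔt) = 1.29725 × (11590 m − 0.6370×(2.998×10^8 m/s)×13.58×10^-6 s)
= 1.29725 × (8996.59 m) = 11.67 km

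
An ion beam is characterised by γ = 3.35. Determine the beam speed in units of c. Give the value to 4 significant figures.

β = √(1 − 1/γ²) = √(1 − 1/3.35²) = √(0.910893) = 0.9544

β ≈ 0.9544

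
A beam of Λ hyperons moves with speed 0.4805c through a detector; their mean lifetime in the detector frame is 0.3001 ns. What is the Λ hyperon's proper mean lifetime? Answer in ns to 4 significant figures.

γ = 1/√(1 − 0.4805²) = 1.14026
Proper time: τ₀ = Δt/γ = 0.3001/1.14026 = 0.2632 ns

τ₀ ≈ 0.2632 ns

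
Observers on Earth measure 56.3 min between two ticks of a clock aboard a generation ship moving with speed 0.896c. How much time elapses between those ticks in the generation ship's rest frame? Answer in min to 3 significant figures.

γ = 1/√(1 − 0.896²) = 2.2520
Proper time: τ₀ = Δt/γ = 56.3/2.2520 = 25.0 min

τ₀ ≈ 25.0 min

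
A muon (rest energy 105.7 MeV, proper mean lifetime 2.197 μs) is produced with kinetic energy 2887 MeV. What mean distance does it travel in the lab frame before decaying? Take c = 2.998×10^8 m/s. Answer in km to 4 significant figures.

γ = 1 + K/(m₀c²) = 1 + 2887/105.7 = 28.3132
β = √(1 − 1/γ²) = 0.999376
Dilated lifetime: γτ₀ = 28.3132 × 2.197 μs = 62.2040 μs
d = βc·γτ₀ = 0.999376 × (2.998×10^8 m/s) × 6.22040×10^-5 s = 18.64 km

d ≈ 18.64 km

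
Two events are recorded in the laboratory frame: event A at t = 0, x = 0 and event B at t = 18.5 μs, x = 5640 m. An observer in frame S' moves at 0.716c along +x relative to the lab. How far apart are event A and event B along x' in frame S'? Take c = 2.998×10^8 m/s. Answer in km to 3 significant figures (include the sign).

Δx' ≈ 2.39 km

γ = 1/√(1 − 0.716²) = 1.4325
Δx' = γ(Δx − vΔt) = 1.4325 × (5640 m − 0.716×(2.998×10^8 m/s)×18.5×10^-6 s)
= 1.4325 × (1668.8 m) = 2.39 km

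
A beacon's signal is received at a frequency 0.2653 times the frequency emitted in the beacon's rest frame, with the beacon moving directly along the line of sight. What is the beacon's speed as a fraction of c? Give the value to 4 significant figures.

β ≈ 0.8685

f_obs/f_src = √((1−β)/(1+β)) = 0.2653  ⇒  (1−β)/(1+β) = 0.0703841
β = |1 − D²|/(1 + D²) = |1 − 0.0703841|/(1 + 0.0703841) = 0.8685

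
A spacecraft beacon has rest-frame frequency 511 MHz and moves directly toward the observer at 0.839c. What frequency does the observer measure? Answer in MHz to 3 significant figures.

f_obs ≈ 1730 MHz

Relativistic Doppler: f_obs = f_src √((1+β)/(1−β))
= 511 × √(1.8390/0.16100) = 511 × 3.3797 = 1730 MHz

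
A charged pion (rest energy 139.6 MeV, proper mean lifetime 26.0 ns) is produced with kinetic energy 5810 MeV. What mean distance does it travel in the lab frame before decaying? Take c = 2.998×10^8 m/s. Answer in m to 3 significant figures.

γ = 1 + K/(m₀c²) = 1 + 5810/139.6 = 42.619
β = √(1 − 1/γ²) = 0.99972
Dilated lifetime: γτ₀ = 42.619 × 26.0 ns = 1108.1 ns
d = βc·γτ₀ = 0.99972 × (2.998×10^8 m/s) × 1.1081×10^-6 s = 332 m

d ≈ 332 m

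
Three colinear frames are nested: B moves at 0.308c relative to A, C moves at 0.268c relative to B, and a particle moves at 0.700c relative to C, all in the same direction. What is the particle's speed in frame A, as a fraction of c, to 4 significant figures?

u ≈ 0.8977c

Compose boost 2: (0.268 + 0.308)/(1 + 0.268×0.308) = 0.5760/1.08254 = 0.532080
Compose boost 3: (0.700 + 0.532080)/(1 + 0.700×0.532080) = 1.23208/1.37246 = 0.8977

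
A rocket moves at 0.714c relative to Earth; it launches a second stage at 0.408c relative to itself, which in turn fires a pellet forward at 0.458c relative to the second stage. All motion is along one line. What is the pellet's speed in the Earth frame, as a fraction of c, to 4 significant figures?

u ≈ 0.9492c

Compose boost 2: (0.408 + 0.714)/(1 + 0.408×0.714) = 1.122/1.29131 = 0.868884
Compose boost 3: (0.458 + 0.868884)/(1 + 0.458×0.868884) = 1.32688/1.39795 = 0.9492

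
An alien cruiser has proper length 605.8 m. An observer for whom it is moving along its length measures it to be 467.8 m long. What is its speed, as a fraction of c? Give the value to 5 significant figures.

γ = L₀/L = 605.8/467.8 = 1.294998
β = √(1 − 1/γ²) = 0.63538

β ≈ 0.63538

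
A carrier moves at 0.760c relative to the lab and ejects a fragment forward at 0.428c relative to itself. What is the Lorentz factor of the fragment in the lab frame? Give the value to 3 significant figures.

γ ≈ 2.26

u_lab = (0.428 + 0.760)/(1 + 0.428×0.760) = 1.188/1.32528 = 0.896414
γ = 1/√(1 − 0.896414²) = 2.26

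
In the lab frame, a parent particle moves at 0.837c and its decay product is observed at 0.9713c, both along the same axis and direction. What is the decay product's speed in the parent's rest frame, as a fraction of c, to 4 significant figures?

u' ≈ 0.7181c

Inverse velocity addition: u' = (u − v)/(1 − uv/c²)
= (0.9713 − 0.837)/(1 − 0.9713×0.837) = 0.1343/0.187022 = 0.7181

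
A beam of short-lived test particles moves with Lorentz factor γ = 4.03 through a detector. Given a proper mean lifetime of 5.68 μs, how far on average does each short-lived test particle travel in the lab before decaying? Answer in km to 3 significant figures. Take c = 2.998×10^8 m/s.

β = √(1 − 1/γ²) = √(1 − 1/4.03²) = 0.96872
Dilated lifetime: Δt = γτ₀ = 4.03 × 5.68 μs = 22.890 μs
d = vΔt = 0.96872c × 22.890 μs = 2.9042×10^8 m/s × 2.2890×10^-5 s = 6.65 km

d ≈ 6.65 km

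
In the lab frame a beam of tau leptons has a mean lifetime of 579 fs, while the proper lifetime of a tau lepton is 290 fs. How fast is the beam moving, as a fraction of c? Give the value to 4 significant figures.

β ≈ 0.8655

γ = Δt/τ₀ = 579/290 = 1.99655
β = √(1 − 1/γ²) = √(1 − 1/1.99655²) = 0.8655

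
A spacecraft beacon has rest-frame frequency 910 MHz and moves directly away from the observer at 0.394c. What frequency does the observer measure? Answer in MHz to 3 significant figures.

Relativistic Doppler: f_obs = f_src √((1−β)/(1+β))
= 910 × √(0.60600/1.3940) = 910 × 0.65933 = 600 MHz

f_obs ≈ 600 MHz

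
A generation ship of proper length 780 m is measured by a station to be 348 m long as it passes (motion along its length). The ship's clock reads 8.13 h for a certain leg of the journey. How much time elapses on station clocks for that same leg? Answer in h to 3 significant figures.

Length contraction ⇒ γ = L₀/L = 780/348 = 2.2414
Time dilation: Δt = γτ₀ = 2.2414 × 8.13 h = 18.2 h

Δt ≈ 18.2 h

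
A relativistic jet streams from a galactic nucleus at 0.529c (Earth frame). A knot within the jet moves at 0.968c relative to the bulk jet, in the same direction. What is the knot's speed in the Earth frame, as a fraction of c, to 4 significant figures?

Relativistic velocity addition: u = (u' + v)/(1 + u'v/c²)
= (0.968 + 0.529)/(1 + 0.968×0.529) = 1.497/1.51207 = 0.9900

u ≈ 0.9900c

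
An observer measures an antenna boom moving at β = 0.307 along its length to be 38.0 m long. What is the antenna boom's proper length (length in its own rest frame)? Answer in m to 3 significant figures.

γ = 1/√(1 − 0.307²) = 1.0507
L₀ = γL = 1.0507 × 38.0 = 39.9 m

L₀ ≈ 39.9 m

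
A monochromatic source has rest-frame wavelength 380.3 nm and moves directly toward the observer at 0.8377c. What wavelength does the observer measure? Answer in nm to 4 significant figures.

λ_obs ≈ 113.0 nm

Relativistic Doppler: λ_obs = λ_src √((1−β)/(1+β))
= 380.3 × √(0.162300/1.83770) = 380.3 × 0.297182 = 113.0 nm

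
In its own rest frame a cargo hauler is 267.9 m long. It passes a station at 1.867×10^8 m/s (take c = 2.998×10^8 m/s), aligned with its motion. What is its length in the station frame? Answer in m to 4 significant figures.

β = v/c = 1.867×10^8 / 2.998×10^8 = 0.622748
γ = 1/√(1 − 0.622748²) = 1.27808
Length contraction: L = L₀/γ = 267.9/1.27808 = 209.6 m

L ≈ 209.6 m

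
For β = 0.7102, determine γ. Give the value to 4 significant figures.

γ ≈ 1.420

γ = 1/√(1 − β²) = 1/√(1 − 0.7102²) = 1/√(0.495616) = 1.420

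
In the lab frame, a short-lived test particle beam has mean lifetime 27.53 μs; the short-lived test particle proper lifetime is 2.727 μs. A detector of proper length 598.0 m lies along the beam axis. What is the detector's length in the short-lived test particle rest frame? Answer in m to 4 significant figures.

L ≈ 59.24 m

Time dilation ⇒ γ = Δt/τ₀ = 27.53/2.727 = 10.0953
Length contraction: L = L₀/γ = 598.0/10.0953 = 59.24 m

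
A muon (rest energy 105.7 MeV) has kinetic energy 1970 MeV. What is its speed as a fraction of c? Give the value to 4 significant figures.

β ≈ 0.9987

γ = 1 + K/(m₀c²) = 1 + 1970/105.7 = 19.6377
β = √(1 − 1/γ²) = 0.9987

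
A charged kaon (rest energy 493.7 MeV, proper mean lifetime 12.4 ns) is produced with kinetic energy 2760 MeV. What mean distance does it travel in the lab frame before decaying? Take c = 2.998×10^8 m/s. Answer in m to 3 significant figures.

d ≈ 24.2 m

γ = 1 + K/(m₀c²) = 1 + 2760/493.7 = 6.5904
β = √(1 − 1/γ²) = 0.98842
Dilated lifetime: γτ₀ = 6.5904 × 12.4 ns = 81.721 ns
d = βc·γτ₀ = 0.98842 × (2.998×10^8 m/s) × 8.1721×10^-8 s = 24.2 m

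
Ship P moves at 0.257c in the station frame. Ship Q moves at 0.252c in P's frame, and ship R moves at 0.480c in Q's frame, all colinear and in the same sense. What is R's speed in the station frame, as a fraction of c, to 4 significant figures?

u ≈ 0.7792c

Compose boost 2: (0.252 + 0.257)/(1 + 0.252×0.257) = 0.5090/1.06476 = 0.478040
Compose boost 3: (0.480 + 0.478040)/(1 + 0.480×0.478040) = 0.958040/1.22946 = 0.7792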